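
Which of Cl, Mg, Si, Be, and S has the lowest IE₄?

Si

IE_4 is the cost of taking one more electron from the +3 cation: Cl³⁺ still has 4 valence electrons; Mg³⁺ is already 1 electron into the core; Si³⁺ still has 1 valence electron; Be³⁺ is already 1 electron into the core; S³⁺ still has 3 valence electrons.
Breaking into a closed-shell core is much more expensive than removing a leftover valence electron — Mg and Be have the largest IE_4 here.
Valence configurations: Cl³⁺ [Ne]3s²3p², Si³⁺ [Ne]3s¹, S³⁺ [Ne]3s²3p¹.
The numbers (kJ/mol): Cl 5159, Mg 10543, Si 4356, Be 21007, S 4556.
Hence IE_4: Si < S < Cl < Mg < Be.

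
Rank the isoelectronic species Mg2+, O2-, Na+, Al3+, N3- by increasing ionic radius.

Al3+, Mg2+, Na+, O2-, N3-

All of these have 10 electrons, so size is governed by nuclear charge alone: the more protons, the stronger the pull on the same electron cloud, and the smaller the ion.
Nuclear charges: Al3+ (Z=13), Mg2+ (Z=12), Na+ (Z=11), O2- (Z=8), N3- (Z=7).
Smallest to largest: Al3+ < Mg2+ < Na+ < O2- < N3-.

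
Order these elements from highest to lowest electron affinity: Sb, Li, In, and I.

I > Sb > Li > In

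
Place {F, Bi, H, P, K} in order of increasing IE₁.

K < Bi < P < H < F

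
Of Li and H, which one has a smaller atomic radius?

H is in period 1, group 1; Li is in period 2, group 1.
Across a period the added protons contract the valence shell; down a group each new principal shell makes the atom larger.
All are in group 1, so atomic radius increases down the group.
So H has the smaller atomic radius (H < Li).

H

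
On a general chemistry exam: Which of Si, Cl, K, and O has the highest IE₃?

O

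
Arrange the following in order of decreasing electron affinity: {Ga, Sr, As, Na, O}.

O is in period 2, group 16; Na is in period 3, group 1; Ga is in period 4, group 13; As is in period 4, group 15; Sr is in period 5, group 2.
Adding an electron releases more energy for atoms nearer the top right (short of the noble gases).
These span different periods and groups, so the two trends combine.
Ga > Sr: relative to Sr, both the across-period and down-group shifts push Ga's electron affinity up.
Na > Ga: the two effects oppose for this pair; the down-group effect wins (53 vs 29 kJ/mol).
As > Na: period and group pull opposite ways; the across-period shift dominates (78 vs 53 kJ/mol).
O > As: both effects reinforce here, so O is clearly the higher of the two.
Approximate values (kJ/mol): O 141, Na 53, Ga 29, As 78, Sr 5.
So from highest to lowest: O > As > Na > Ga > Sr.

O, As, Na, Ga, Sr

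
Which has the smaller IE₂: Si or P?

Si

The second ionization energy removes an electron from the +1 ion. For each element: Si⁺ still has 3 valence electrons; P⁺ still has 4 valence electrons.
All are still removing valence electrons, so compare the +1 ions as you would atoms: IE_2 generally rises across a period (higher Z_eff) and falls down a group (larger shell), subject to the usual subshell exceptions.
Valence configurations: Si⁺ [Ne]3s²3p¹, P⁺ [Ne]3s²3p².
Approximate IE_2 values (kJ/mol): Si 1577, P 1907.
Putting it together, IE_2: Si < P.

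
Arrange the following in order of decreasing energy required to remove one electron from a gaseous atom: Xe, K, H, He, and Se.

H is in period 1, group 1; He is in period 1, group 18; K is in period 4, group 1; Se is in period 4, group 16; Xe is in period 5, group 18.
Removing the outermost electron gets harder across a period and easier down a group.
Here both period and group differ, so the two effects have to be weighed against each other.
Se > K: Se lies to the right of K in period 4, so the across-period effect alone puts Se higher.
Xe > Se: period and group pull opposite ways; the across-period shift dominates (1170 vs 941 kJ/mol).
H > Xe: the two effects oppose for this pair; the down-group effect wins (1312 vs 1170 kJ/mol).
He > H: He lies to the right of H in period 1, so the across-period effect alone puts He higher.
Approximate values (kJ/mol): H 1312, He 2372, K 419, Se 941, Xe 1170.
So from highest to lowest: He > H > Xe > Se > K.

He > H > Xe > Se > K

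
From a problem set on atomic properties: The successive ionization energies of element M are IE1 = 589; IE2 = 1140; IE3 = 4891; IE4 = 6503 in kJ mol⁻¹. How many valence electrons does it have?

Look for the largest jump between consecutive ionization energies: IE3/IE2 ≈ 4.3, far larger than any earlier ratio.
That jump marks the point where a core electron is being removed. So the atom has 2 valence electrons.

2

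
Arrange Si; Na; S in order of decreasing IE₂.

Na > S > Si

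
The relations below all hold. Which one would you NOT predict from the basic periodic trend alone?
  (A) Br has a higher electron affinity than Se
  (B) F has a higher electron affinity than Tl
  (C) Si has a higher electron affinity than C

The general trend: electron affinity increases across a period and decreases down a group.
(A) Br (period 4, group 17) vs Se (period 4, group 16): the stated order agrees with the simple trend.
(B) F (period 2, group 17) vs Tl (period 6, group 13): the stated order agrees with the simple trend.
(C) Si (period 3, group 14) vs C (period 2, group 14): the stated order contradicts the simple trend.
The exception is (C): Si's larger, more diffuse 3p orbitals accept an added electron slightly more readily than C's compact 2p.

(C)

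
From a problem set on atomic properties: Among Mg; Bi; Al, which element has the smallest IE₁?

Al

Mg is in period 3, group 2; Al is in period 3, group 13; Bi is in period 6, group 15.
Removing the outermost electron gets harder across a period and easier down a group.
Neither a single period nor a single group — weigh both effects.
Bi > Al: period and group pull opposite ways; the across-period shift dominates (703 vs 578 kJ/mol).
Mg > Bi: period and group pull opposite ways; the down-group shift dominates (738 vs 703 kJ/mol).
Note the exception: Mg has a higher first ionization energy than Al, contrary to the simple trend — Al's single 3p electron is easier to remove than one from Mg's filled 3s².
For reference (kJ/mol): Mg 738, Al 578, Bi 703.
The smallest IE₁ among these belongs to Al.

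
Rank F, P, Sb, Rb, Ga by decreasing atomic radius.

Rb > Sb > Ga > P > F

Across a period the added protons contract the valence shell; down a group each new principal shell makes the atom larger.
Neither a single period nor a single group — weigh both effects.
P > F: both effects reinforce here, so P is clearly the larger of the two.
Ga > P: relative to P, both the across-period and down-group shifts push Ga's atomic radius up.
Sb > Ga: period and group pull opposite ways; the down-group shift dominates (140 vs 124 pm).
Rb > Sb: Rb lies to the left of Sb in period 5, so the across-period effect alone puts Rb larger.
Approximate values (pm): F 64, P 111, Ga 124, Rb 210, Sb 140.
So from largest to smallest: Rb > Sb > Ga > P > F.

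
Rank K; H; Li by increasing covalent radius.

H < Li < K

H is in period 1, group 1; Li is in period 2, group 1; K is in period 4, group 1.
Moving right in a period, electrons are added to the same shell under a stronger nuclear pull, so atoms get smaller; moving down, a new shell is opened and atoms get larger.
All are in group 1, so atomic radius increases down the group.
So from smallest to largest: H < Li < K.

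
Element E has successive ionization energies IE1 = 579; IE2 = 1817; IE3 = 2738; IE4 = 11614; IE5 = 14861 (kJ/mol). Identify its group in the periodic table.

Look for the largest jump between consecutive ionization energies: IE4/IE3 ≈ 4.2, far larger than any earlier ratio.
That jump marks the point where a core electron is being removed. So the atom has 3 valence electrons.
A main-group element with 3 valence electrons is in group 13.

Group 13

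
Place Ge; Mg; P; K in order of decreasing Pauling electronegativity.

P, Ge, Mg, K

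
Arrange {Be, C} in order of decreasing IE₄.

Be > C

The fourth ionization energy removes an electron from the +3 ion. For each element: Be³⁺ is already 1 electron into the core; C³⁺ still has 1 valence electron.
Breaking into a closed-shell core is much more expensive than removing a leftover valence electron — Be has the largest IE_4 here.
Approximate IE_4 values (kJ/mol): Be 21007, C 6223.
Hence IE_4: C < Be.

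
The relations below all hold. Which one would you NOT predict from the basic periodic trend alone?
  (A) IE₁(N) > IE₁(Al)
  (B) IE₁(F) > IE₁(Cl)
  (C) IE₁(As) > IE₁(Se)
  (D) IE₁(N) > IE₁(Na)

(C)

The general trend: IE₁ increases across a period and decreases down a group.
(A) N (period 2, group 15) vs Al (period 3, group 13): the stated order agrees with the simple trend.
(B) F (period 2, group 17) vs Cl (period 3, group 17): the stated order agrees with the simple trend.
(C) As (period 4, group 15) vs Se (period 4, group 16): the stated order contradicts the simple trend.
(D) N (period 2, group 15) vs Na (period 3, group 1): the stated order agrees with the simple trend.
The exception is (C): Se (4p⁴) ionizes more easily than half-filled As (4p³).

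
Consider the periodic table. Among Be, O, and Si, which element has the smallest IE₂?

Consider each +1 ion: Be⁺ still has 1 valence electron; O⁺ still has 5 valence electrons; Si⁺ still has 3 valence electrons.
All are still removing valence electrons, so compare the +1 ions as you would atoms: IE_2 generally rises across a period (higher Z_eff) and falls down a group (larger shell), subject to the usual subshell exceptions.
Valence configurations: Be⁺ [He]2s¹, O⁺ [He]2s²2p³, Si⁺ [Ne]3s²3p¹.
Approximate IE_2 values (kJ/mol): Be 1757, O 3388, Si 1577.
So the second ionization energies run Si < Be < O.

Si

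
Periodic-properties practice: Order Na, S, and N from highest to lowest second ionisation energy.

After 1 electron has been removed, what remains? Na⁺ is the bare [Ne] core; S⁺ still has 5 valence electrons; N⁺ still has 4 valence electrons.
Breaking into a closed-shell core is much more expensive than removing a leftover valence electron — Na has the largest IE_2 here.
Valence configurations: S⁺ [Ne]3s²3p³, N⁺ [He]2s²2p².
Approximate IE_2 values (kJ/mol): Na 4562, S 2252, N 2856.
Overall IE_2 order: S < N < Na.

Na > N > S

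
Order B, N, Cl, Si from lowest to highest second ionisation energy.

Si < Cl < B < N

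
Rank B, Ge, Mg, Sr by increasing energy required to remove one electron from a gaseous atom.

Sr < Mg < Ge < B

B is in period 2, group 13; Mg is in period 3, group 2; Ge is in period 4, group 14; Sr is in period 5, group 2.
Across a period the outer electron is held more tightly (higher IE₁); down a group it sits in a higher shell, more shielded, and comes off more easily.
Neither a single period nor a single group — weigh both effects.
Mg > Sr: they share group 2; the group trend gives Mg the larger value.
Ge > Mg: period and group pull opposite ways; the across-period shift dominates (762 vs 738 kJ/mol).
B > Ge: period and group pull opposite ways; the down-group shift dominates (801 vs 762 kJ/mol).
Approximate values (kJ/mol): B 801, Mg 738, Ge 762, Sr 550.
So from lowest to highest: Sr < Mg < Ge < B.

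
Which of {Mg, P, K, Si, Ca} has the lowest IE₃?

Consider each +2 ion: Mg²⁺ is the bare [Ne] core; P²⁺ still has 3 valence electrons; K²⁺ is already 1 electron into the core; Si²⁺ still has 2 valence electrons; Ca²⁺ is the bare [Ar] core.
Breaking into a closed-shell core is much more expensive than removing a leftover valence electron — K, Ca and Mg have the largest IE_3 here.
Valence configurations: P²⁺ [Ne]3s²3p¹, Si²⁺ [Ne]3s².
P²⁺ loses a lone 3p electron whereas Si²⁺ must break into a filled 3s² pair, so IE_3(Si) > IE_3(P) even though P has the higher nuclear charge.
Approximate IE_3 values (kJ/mol): Mg 7733, P 2914, K 4420, Si 3232, Ca 4912.
So the third ionization energies run P < Si < K < Ca < Mg.

P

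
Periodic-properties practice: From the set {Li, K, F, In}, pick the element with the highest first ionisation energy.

Removing the outermost electron gets harder across a period and easier down a group.
These span different periods and groups, so the two trends combine.
Li > K: they share group 1; the group trend gives Li the larger value.
In > Li: the two effects oppose for this pair; the across-period effect wins (558 vs 520 kJ/mol).
F > In: both effects reinforce here, so F is clearly the higher of the two.
Tabulated first ionization energy (kJ/mol): Li 520, F 1681, K 419, In 558.
The highest first ionisation energy among these belongs to F.

F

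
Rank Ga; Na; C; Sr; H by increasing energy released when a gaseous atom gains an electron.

Sr < Ga < Na < H < C

H is in period 1, group 1; C is in period 2, group 14; Na is in period 3, group 1; Ga is in period 4, group 13; Sr is in period 5, group 2.
Electron affinity generally becomes more exothermic across a period toward the halogens and less exothermic down a group.
These span different periods and groups, so the two trends combine.
Ga > Sr: relative to Sr, both the across-period and down-group shifts push Ga's electron affinity up.
Na > Ga: the two effects oppose for this pair; the down-group effect wins (53 vs 29 kJ/mol).
H > Na: they share group 1; the group trend gives H the larger value.
C > H: period and group pull opposite ways; the across-period shift dominates (122 vs 73 kJ/mol).
Tabulated electron affinity (kJ/mol): H 73, C 122, Na 53, Ga 29, Sr 5.
So from lowest to highest: Sr < Ga < Na < H < C.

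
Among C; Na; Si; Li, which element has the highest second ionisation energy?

Li

Consider each +1 ion: C⁺ still has 3 valence electrons; Na⁺ is the bare [Ne] core; Si⁺ still has 3 valence electrons; Li⁺ is the bare [He] core.
Core electrons are held far more tightly than valence electrons, so Na and Li top the IE_2 order.
Valence configurations: C⁺ [He]2s²2p¹, Si⁺ [Ne]3s²3p¹.
The numbers (kJ/mol): C 2353, Na 4562, Si 1577, Li 7298.
Overall IE_2 order: Si < C < Na < Li.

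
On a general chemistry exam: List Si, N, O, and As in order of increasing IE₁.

Si < As < O < N

N is in period 2, group 15; O is in period 2, group 16; Si is in period 3, group 14; As is in period 4, group 15.
Removing the outermost electron gets harder across a period and easier down a group.
These span different periods and groups, so the two trends combine.
As > Si: period and group pull opposite ways; the across-period shift dominates (947 vs 786 kJ/mol).
O > As: both effects reinforce here, so O is clearly the higher of the two.
N > O: this pair runs against the simple trend — see the exception note.
Note the exception: N has a higher first ionization energy than O, contrary to the simple trend — pairing an electron in O's 2p⁴ costs repulsion energy, so O ionizes more easily than half-filled N (2p³).
Tabulated first ionization energy (kJ/mol): N 1402, O 1314, Si 786, As 947.
So from lowest to highest: Si < As < O < N.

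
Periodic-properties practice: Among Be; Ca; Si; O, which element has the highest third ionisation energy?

Be

IE_3 is the cost of taking one more electron from the +2 cation: Be²⁺ is the bare [He] core; Ca²⁺ is the bare [Ar] core; Si²⁺ still has 2 valence electrons; O²⁺ still has 4 valence electrons.
Usually core removal costs more than valence removal, but here the competition is close: a tightly held n=2 valence electron can cost more to remove than an n=3 core electron, so the actual values have to decide it.
Valence configurations: Si²⁺ [Ne]3s², O²⁺ [He]2s²2p².
Approximate IE_3 values (kJ/mol): Be 14849, Ca 4912, Si 3232, O 5300.
Hence IE_3: Si < Ca < O < Be.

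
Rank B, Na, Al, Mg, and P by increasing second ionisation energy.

IE_2 is the cost of taking one more electron from the +1 cation: B⁺ still has 2 valence electrons; Na⁺ is the bare [Ne] core; Al⁺ still has 2 valence electrons; Mg⁺ still has 1 valence electron; P⁺ still has 4 valence electrons.
Pulling an electron out of a noble-gas core costs far more than removing a remaining valence electron, so Na sits at the high end of IE_2.
Valence configurations: B⁺ [He]2s², Al⁺ [Ne]3s², Mg⁺ [Ne]3s¹, P⁺ [Ne]3s²3p².
Approximate IE_2 values (kJ/mol): B 2427, Na 4562, Al 1817, Mg 1451, P 1907.
So the second ionization energies run Mg < Al < P < B < Na.

Mg < Al < P < B < Na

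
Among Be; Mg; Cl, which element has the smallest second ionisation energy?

Mg

The second ionization energy removes an electron from the +1 ion. For each element: Be⁺ still has 1 valence electron; Mg⁺ still has 1 valence electron; Cl⁺ still has 6 valence electrons.
All are still removing valence electrons, so compare the +1 ions as you would atoms: IE_2 generally rises across a period (higher Z_eff) and falls down a group (larger shell), subject to the usual subshell exceptions.
Valence configurations: Be⁺ [He]2s¹, Mg⁺ [Ne]3s¹, Cl⁺ [Ne]3s²3p⁴.
Tabulated IE_2 (kJ/mol): Be 1757, Mg 1451, Cl 2298.
Hence IE_2: Mg < Be < Cl.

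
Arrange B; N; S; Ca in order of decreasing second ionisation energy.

Consider each +1 ion: B⁺ still has 2 valence electrons; N⁺ still has 4 valence electrons; S⁺ still has 5 valence electrons; Ca⁺ still has 1 valence electron.
All are still removing valence electrons, so compare the +1 ions as you would atoms: IE_2 generally rises across a period (higher Z_eff) and falls down a group (larger shell), subject to the usual subshell exceptions.
Valence configurations: B⁺ [He]2s², N⁺ [He]2s²2p², S⁺ [Ne]3s²3p³, Ca⁺ [Ar]4s¹.
Tabulated IE_2 (kJ/mol): B 2427, N 2856, S 2252, Ca 1145.
Overall IE_2 order: Ca < S < B < N.

N > B > S > Ca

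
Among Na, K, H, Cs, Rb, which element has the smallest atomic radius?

H

H is in period 1, group 1; Na is in period 3, group 1; K is in period 4, group 1; Rb is in period 5, group 1; Cs is in period 6, group 1.
Moving right in a period, electrons are added to the same shell under a stronger nuclear pull, so atoms get smaller; moving down, a new shell is opened and atoms get larger.
All are in group 1, so atomic radius increases down the group.
The smallest atomic radius among these belongs to H.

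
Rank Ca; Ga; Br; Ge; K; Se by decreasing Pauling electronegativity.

Br > Se > Ge > Ga > Ca > K

Atoms toward the upper right of the periodic table pull bonding electrons most strongly.
All lie in period 4, so electronegativity increases left to right.
So from highest to lowest: Br > Se > Ge > Ga > Ca > K.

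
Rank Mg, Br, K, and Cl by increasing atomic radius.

Cl < Br < Mg < K

Radius decreases left→right (rising Z_eff, same n) and increases top→bottom (higher n).
These span different periods and groups, so the two trends combine.
Br > Cl: they share group 17; the group trend gives Br the larger value.
Mg > Br: the two effects oppose for this pair; the across-period effect wins (139 vs 114 pm).
K > Mg: relative to Mg, both the across-period and down-group shifts push K's atomic radius up.
Tabulated atomic radius (pm): Mg 139, Cl 99, K 196, Br 114.
So from smallest to largest: Cl < Br < Mg < K.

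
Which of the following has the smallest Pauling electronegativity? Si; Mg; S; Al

Mg

Mg is in period 3, group 2; Al is in period 3, group 13; Si is in period 3, group 14; S is in period 3, group 16.
Atoms toward the upper right of the periodic table pull bonding electrons most strongly.
All lie in period 3, so electronegativity increases left to right.
The smallest Pauling electronegativity among these belongs to Mg.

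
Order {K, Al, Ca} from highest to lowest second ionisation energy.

K > Al > Ca

After 1 electron has been removed, what remains? K⁺ is the bare [Ar] core; Al⁺ still has 2 valence electrons; Ca⁺ still has 1 valence electron.
Core electrons are held far more tightly than valence electrons, so K tops the IE_2 order.
Valence configurations: Al⁺ [Ne]3s², Ca⁺ [Ar]4s¹.
Tabulated IE_2 (kJ/mol): K 3052, Al 1817, Ca 1145.
Hence IE_2: Ca < Al < K.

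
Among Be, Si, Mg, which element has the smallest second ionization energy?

Mg

IE_2 is the cost of taking one more electron from the +1 cation: Be⁺ still has 1 valence electron; Si⁺ still has 3 valence electrons; Mg⁺ still has 1 valence electron.
All are still removing valence electrons, so compare the +1 ions as you would atoms: IE_2 generally rises across a period (higher Z_eff) and falls down a group (larger shell), subject to the usual subshell exceptions.
Valence configurations: Be⁺ [He]2s¹, Si⁺ [Ne]3s²3p¹, Mg⁺ [Ne]3s¹.
The numbers (kJ/mol): Be 1757, Si 1577, Mg 1451.
Hence IE_2: Mg < Si < Be.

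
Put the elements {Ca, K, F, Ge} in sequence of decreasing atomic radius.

K > Ca > Ge > F

F is in period 2, group 17; K is in period 4, group 1; Ca is in period 4, group 2; Ge is in period 4, group 14.
Across a period the added protons contract the valence shell; down a group each new principal shell makes the atom larger.
Neither a single period nor a single group — weigh both effects.
Ge > F: both effects reinforce here, so Ge is clearly the larger of the two.
Ca > Ge: Ca lies to the left of Ge in period 4, so the across-period effect alone puts Ca larger.
K > Ca: K lies to the left of Ca in period 4, so the across-period effect alone puts K larger.
Tabulated atomic radius (pm): F 64, K 196, Ca 171, Ge 121.
So from largest to smallest: K > Ca > Ge > F.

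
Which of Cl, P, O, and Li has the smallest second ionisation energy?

After 1 electron has been removed, what remains? Cl⁺ still has 6 valence electrons; P⁺ still has 4 valence electrons; O⁺ still has 5 valence electrons; Li⁺ is the bare [He] core.
Breaking into a closed-shell core is much more expensive than removing a leftover valence electron — Li has the largest IE_2 here.
Valence configurations: Cl⁺ [Ne]3s²3p⁴, P⁺ [Ne]3s²3p², O⁺ [He]2s²2p³.
Approximate IE_2 values (kJ/mol): Cl 2298, P 1907, O 3388, Li 7298.
Overall IE_2 order: P < Cl < O < Li.

P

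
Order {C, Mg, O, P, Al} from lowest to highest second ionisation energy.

Mg, Al, P, C, O

The second ionization energy removes an electron from the +1 ion. For each element: C⁺ still has 3 valence electrons; Mg⁺ still has 1 valence electron; O⁺ still has 5 valence electrons; P⁺ still has 4 valence electrons; Al⁺ still has 2 valence electrons.
All are still removing valence electrons, so compare the +1 ions as you would atoms: IE_2 generally rises across a period (higher Z_eff) and falls down a group (larger shell), subject to the usual subshell exceptions.
Valence configurations: C⁺ [He]2s²2p¹, Mg⁺ [Ne]3s¹, O⁺ [He]2s²2p³, P⁺ [Ne]3s²3p², Al⁺ [Ne]3s².
The numbers (kJ/mol): C 2353, Mg 1451, O 3388, P 1907, Al 1817.
Overall IE_2 order: Mg < Al < P < C < O.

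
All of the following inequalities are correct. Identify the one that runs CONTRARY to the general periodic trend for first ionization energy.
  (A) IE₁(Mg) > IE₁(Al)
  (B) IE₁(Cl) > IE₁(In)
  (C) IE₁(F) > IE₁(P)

(A)

The general trend: first ionization energy increases across a period and decreases down a group.
(A) Mg (period 3, group 2) vs Al (period 3, group 13): the stated order contradicts the simple trend.
(B) Cl (period 3, group 17) vs In (period 5, group 13): the stated order agrees with the simple trend.
(C) F (period 2, group 17) vs P (period 3, group 15): the stated order agrees with the simple trend.
The exception is (A): Al's single 3p electron is easier to remove than one from Mg's filled 3s².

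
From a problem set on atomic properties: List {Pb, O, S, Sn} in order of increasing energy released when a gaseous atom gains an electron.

Electron affinity generally becomes more exothermic across a period toward the halogens and less exothermic down a group.
Here both period and group differ, so the two effects have to be weighed against each other.
Sn > Pb: Sn sits above Pb in group 14, so the down-group effect alone puts Sn higher.
O > Sn: both effects reinforce here, so O is clearly the higher of the two.
S > O: this pair runs against the simple trend — see the exception note.
Note the exception: S has a higher electron affinity than O, contrary to the simple trend — the compact 2p subshell of O repels the added electron more than S's larger 3p does.
Tabulated electron affinity (kJ/mol): O 141, S 200, Sn 107, Pb 35.
So from lowest to highest: Pb < Sn < O < S.

Pb, Sn, O, S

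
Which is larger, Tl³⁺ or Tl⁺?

Tl⁺

Both ions have Z = 81 protons, but Tl³⁺ has lost more electrons, so its remaining electrons feel a larger effective nuclear charge per electron and are pulled in more tightly.
Higher positive charge → smaller ion, so Tl⁺ > Tl³⁺.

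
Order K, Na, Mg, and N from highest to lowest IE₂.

Na > K > N > Mg

After 1 electron has been removed, what remains? K⁺ is the bare [Ar] core; Na⁺ is the bare [Ne] core; Mg⁺ still has 1 valence electron; N⁺ still has 4 valence electrons.
Core electrons are held far more tightly than valence electrons, so K and Na top the IE_2 order.
Valence configurations: Mg⁺ [Ne]3s¹, N⁺ [He]2s²2p².
Tabulated IE_2 (kJ/mol): K 3052, Na 4562, Mg 1451, N 2856.
Hence IE_2: Mg < N < K < Na.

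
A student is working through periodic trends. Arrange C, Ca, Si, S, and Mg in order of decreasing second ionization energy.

C > S > Si > Mg > Ca

Consider each +1 ion: C⁺ still has 3 valence electrons; Ca⁺ still has 1 valence electron; Si⁺ still has 3 valence electrons; S⁺ still has 5 valence electrons; Mg⁺ still has 1 valence electron.
All are still removing valence electrons, so compare the +1 ions as you would atoms: IE_2 generally rises across a period (higher Z_eff) and falls down a group (larger shell), subject to the usual subshell exceptions.
Valence configurations: C⁺ [He]2s²2p¹, Ca⁺ [Ar]4s¹, Si⁺ [Ne]3s²3p¹, S⁺ [Ne]3s²3p³, Mg⁺ [Ne]3s¹.
Approximate IE_2 values (kJ/mol): C 2353, Ca 1145, Si 1577, S 2252, Mg 1451.
Putting it together, IE_2: Ca < Mg < Si < S < C.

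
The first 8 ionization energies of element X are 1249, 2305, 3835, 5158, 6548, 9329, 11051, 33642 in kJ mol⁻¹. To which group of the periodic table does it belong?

Look for the largest jump between consecutive ionization energies: IE8/IE7 ≈ 3.0, far larger than any earlier ratio.
That jump marks the point where a core electron is being removed. So the atom has 7 valence electrons.
A main-group element with 7 valence electrons is in group 17.

Group 17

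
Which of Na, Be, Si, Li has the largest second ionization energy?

After 1 electron has been removed, what remains? Na⁺ is the bare [Ne] core; Be⁺ still has 1 valence electron; Si⁺ still has 3 valence electrons; Li⁺ is the bare [He] core.
Breaking into a closed-shell core is much more expensive than removing a leftover valence electron — Na and Li have the largest IE_2 here.
Valence configurations: Be⁺ [He]2s¹, Si⁺ [Ne]3s²3p¹.
Approximate IE_2 values (kJ/mol): Na 4562, Be 1757, Si 1577, Li 7298.
Hence IE_2: Si < Be < Na < Li.

Li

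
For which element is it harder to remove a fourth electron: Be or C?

IE_4 is the cost of taking one more electron from the +3 cation: Be³⁺ is already 1 electron into the core; C³⁺ still has 1 valence electron.
Core electrons are held far more tightly than valence electrons, so Be tops the IE_4 order.
Approximate IE_4 values (kJ/mol): Be 21007, C 6223.
Hence IE_4: C < Be.

Be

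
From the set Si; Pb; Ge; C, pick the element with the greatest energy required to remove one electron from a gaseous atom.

C is in period 2, group 14; Si is in period 3, group 14; Ge is in period 4, group 14; Pb is in period 6, group 14.
Removing the outermost electron gets harder across a period and easier down a group.
All are in group 14, so first ionization energy increases up the group.
The greatest energy required to remove one electron from a gaseous atom among these belongs to C.

C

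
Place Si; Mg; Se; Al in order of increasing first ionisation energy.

Al < Mg < Si < Se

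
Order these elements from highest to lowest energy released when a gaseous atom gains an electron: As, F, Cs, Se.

F > Se > As > Cs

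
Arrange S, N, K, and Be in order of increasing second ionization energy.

Be, S, N, K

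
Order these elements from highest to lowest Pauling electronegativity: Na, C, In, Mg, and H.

H is in period 1, group 1; C is in period 2, group 14; Na is in period 3, group 1; Mg is in period 3, group 2; In is in period 5, group 13.
Smaller atoms with higher effective nuclear charge are more electronegative.
Here both period and group differ, so the two effects have to be weighed against each other.
Mg > Na: Mg lies to the right of Na in period 3, so the across-period effect alone puts Mg higher.
In > Mg: period and group pull opposite ways; the across-period shift dominates (1.78 vs 1.31).
H > In: period and group pull opposite ways; the down-group shift dominates (2.20 vs 1.78).
C > H: period and group pull opposite ways; the across-period shift dominates (2.55 vs 2.20).
For reference (Pauling): H 2.20, C 2.55, Na 0.93, Mg 1.31, In 1.78.
So from highest to lowest: C > H > In > Mg > Na.

C, H, In, Mg, Na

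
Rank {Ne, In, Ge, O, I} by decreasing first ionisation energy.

O is in period 2, group 16; Ne is in period 2, group 18; Ge is in period 4, group 14; In is in period 5, group 13; I is in period 5, group 17.
Removing the outermost electron gets harder across a period and easier down a group.
Here both period and group differ, so the two effects have to be weighed against each other.
Ge > In: both effects reinforce here, so Ge is clearly the higher of the two.
I > Ge: period and group pull opposite ways; the across-period shift dominates (1008 vs 762 kJ/mol).
O > I: the two effects oppose for this pair; the down-group effect wins (1314 vs 1008 kJ/mol).
Ne > O: both are in period 2; the period trend gives Ne the larger value.
Approximate values (kJ/mol): O 1314, Ne 2081, Ge 762, In 558, I 1008.
So from highest to lowest: Ne > O > I > Ge > In.

Ne, O, I, Ge, In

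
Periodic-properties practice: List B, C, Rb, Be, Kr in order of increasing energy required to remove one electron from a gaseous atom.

Be is in period 2, group 2; B is in period 2, group 13; C is in period 2, group 14; Kr is in period 4, group 18; Rb is in period 5, group 1.
Across a period the outer electron is held more tightly (higher IE₁); down a group it sits in a higher shell, more shielded, and comes off more easily.
Neither a single period nor a single group — weigh both effects.
B > Rb: both effects reinforce here, so B is clearly the higher of the two.
Be > B: this pair runs against the simple trend — see the exception note.
C > Be: both are in period 2; the period trend gives C the larger value.
Kr > C: the two effects oppose for this pair; the across-period effect wins (1351 vs 1086 kJ/mol).
Note the exception: Be has a higher first ionization energy than B, contrary to the simple trend — removing B's lone 2p electron is easier than breaking Be's filled 2s².
Approximate values (kJ/mol): Be 900, B 801, C 1086, Kr 1351, Rb 403.
So from lowest to highest: Rb < B < Be < C < Kr.

Rb, B, Be, C, Kr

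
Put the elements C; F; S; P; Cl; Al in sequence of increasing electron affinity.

Adding an electron releases more energy for atoms nearer the top right (short of the noble gases).
Here both period and group differ, so the two effects have to be weighed against each other.
P > Al: both are in period 3; the period trend gives P the larger value.
C > P: the two effects oppose for this pair; the down-group effect wins (122 vs 72 kJ/mol).
S > C: the two effects oppose for this pair; the across-period effect wins (200 vs 122 kJ/mol).
F > S: both effects reinforce here, so F is clearly the higher of the two.
Cl > F: this pair runs against the simple trend — see the exception note.
Note the exception: Cl has a higher electron affinity than F, contrary to the simple trend — F's small 2p subshell makes the incoming electron feel strong e⁻–e⁻ repulsion, so Cl actually releases more energy on gaining an electron.
Tabulated electron affinity (kJ/mol): C 122, F 328, Al 42, P 72, S 200, Cl 349.
So from lowest to highest: Al < P < C < S < F < Cl.

Al < P < C < S < F < Cl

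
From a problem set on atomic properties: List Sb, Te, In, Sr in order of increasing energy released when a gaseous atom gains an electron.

Sr < In < Sb < Te

Sr is in period 5, group 2; In is in period 5, group 13; Sb is in period 5, group 15; Te is in period 5, group 16.
EA tends to increase across a period and decrease down a group, though the pattern is less regular than for IE or radius.
All lie in period 5, so electron affinity increases left to right.
So from lowest to highest: Sr < In < Sb < Te.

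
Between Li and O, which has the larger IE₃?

The third ionization energy removes an electron from the +2 ion. For each element: Li²⁺ is already 1 electron into the core; O²⁺ still has 4 valence electrons.
Pulling an electron out of a noble-gas core costs far more than removing a remaining valence electron, so Li sits at the high end of IE_3.
Tabulated IE_3 (kJ/mol): Li 11815, O 5300.
Overall IE_3 order: O < Li.

Li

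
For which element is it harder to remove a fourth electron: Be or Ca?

Be

IE_4 is the cost of taking one more electron from the +3 cation: Be³⁺ is already 1 electron into the core; Ca³⁺ is already 1 electron into the core.
All of these are removing an electron from a noble-gas core or deeper; the smaller core (lower principal quantum number) is held far more tightly, and within a period the higher nuclear charge binds the same core more tightly.
The numbers (kJ/mol): Be 21007, Ca 6491.
Overall IE_4 order: Ca < Be.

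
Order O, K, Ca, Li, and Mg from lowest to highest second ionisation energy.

IE_2 is the cost of taking one more electron from the +1 cation: O⁺ still has 5 valence electrons; K⁺ is the bare [Ar] core; Ca⁺ still has 1 valence electron; Li⁺ is the bare [He] core; Mg⁺ still has 1 valence electron.
Usually core removal costs more than valence removal, but here the competition is close: a tightly held n=2 valence electron can cost more to remove than an n=3 core electron, so the actual values have to decide it.
Valence configurations: O⁺ [He]2s²2p³, Ca⁺ [Ar]4s¹, Mg⁺ [Ne]3s¹.
The numbers (kJ/mol): O 3388, K 3052, Ca 1145, Li 7298, Mg 1451.
Putting it together, IE_2: Ca < Mg < K < O < Li.

Ca < Mg < K < O < Li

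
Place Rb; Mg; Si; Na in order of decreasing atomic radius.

Rb, Na, Mg, Si

Na is in period 3, group 1; Mg is in period 3, group 2; Si is in period 3, group 14; Rb is in period 5, group 1.
Atomic radius shrinks across a period as nuclear charge pulls the same shell inward, and grows down a group as new shells are added.
Neither a single period nor a single group — weigh both effects.
Mg > Si: Mg lies to the left of Si in period 3, so the across-period effect alone puts Mg larger.
Na > Mg: both are in period 3; the period trend gives Na the larger value.
Rb > Na: they share group 1; the group trend gives Rb the larger value.
Tabulated atomic radius (pm): Na 155, Mg 139, Si 116, Rb 210.
So from largest to smallest: Rb > Na > Mg > Si.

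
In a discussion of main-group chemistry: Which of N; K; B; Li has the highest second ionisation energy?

Li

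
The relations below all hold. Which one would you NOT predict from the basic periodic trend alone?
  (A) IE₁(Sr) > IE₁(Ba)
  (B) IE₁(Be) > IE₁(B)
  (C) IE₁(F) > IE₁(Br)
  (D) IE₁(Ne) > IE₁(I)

(B)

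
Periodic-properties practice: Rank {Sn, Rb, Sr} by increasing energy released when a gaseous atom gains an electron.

Sr < Rb < Sn

Rb is in period 5, group 1; Sr is in period 5, group 2; Sn is in period 5, group 14.
Electron affinity generally becomes more exothermic across a period toward the halogens and less exothermic down a group.
All lie in period 5; the across-period trend (electron affinity increases left to right) applies, with the exception below.
Note the exception: Rb has a higher electron affinity than Sr, contrary to the simple trend — adding an electron to Sr (ns²) has to open a new, higher-energy np subshell, which is unfavourable.
Tabulated electron affinity (kJ/mol): Rb 47, Sr 5, Sn 107.
So from lowest to highest: Sr < Rb < Sn.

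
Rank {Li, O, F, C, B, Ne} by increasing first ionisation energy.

Li, B, C, O, F, Ne

Li is in period 2, group 1; B is in period 2, group 13; C is in period 2, group 14; O is in period 2, group 16; F is in period 2, group 17; Ne is in period 2, group 18.
Across a period the outer electron is held more tightly (higher IE₁); down a group it sits in a higher shell, more shielded, and comes off more easily.
All lie in period 2, so first ionization energy increases left to right.
So from lowest to highest: Li < B < C < O < F < Ne.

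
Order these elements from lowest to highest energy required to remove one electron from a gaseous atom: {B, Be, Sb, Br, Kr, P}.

B, Sb, Be, P, Br, Kr

IE₁ increases left→right with effective nuclear charge and decreases top→bottom as the valence shell moves farther out.
These span different periods and groups, so the two trends combine.
Sb > B: the two effects oppose for this pair; the across-period effect wins (831 vs 801 kJ/mol).
Be > Sb: the two effects oppose for this pair; the down-group effect wins (900 vs 831 kJ/mol).
P > Be: period and group pull opposite ways; the across-period shift dominates (1012 vs 900 kJ/mol).
Br > P: the two effects oppose for this pair; the across-period effect wins (1140 vs 1012 kJ/mol).
Kr > Br: Kr lies to the right of Br in period 4, so the across-period effect alone puts Kr higher.
Note the exception: Be has a higher first ionization energy than B, contrary to the simple trend — removing B's lone 2p electron is easier than breaking Be's filled 2s².
Approximate values (kJ/mol): Be 900, B 801, P 1012, Br 1140, Kr 1351, Sb 831.
So from lowest to highest: B < Sb < Be < P < Br < Kr.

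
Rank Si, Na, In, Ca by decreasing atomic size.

Na is in period 3, group 1; Si is in period 3, group 14; Ca is in period 4, group 2; In is in period 5, group 13.
Moving right in a period, electrons are added to the same shell under a stronger nuclear pull, so atoms get smaller; moving down, a new shell is opened and atoms get larger.
These span different periods and groups, so the two trends combine.
In > Si: both effects reinforce here, so In is clearly the larger of the two.
Na > In: period and group pull opposite ways; the across-period shift dominates (155 vs 142 pm).
Ca > Na: period and group pull opposite ways; the down-group shift dominates (171 vs 155 pm).
Approximate values (pm): Na 155, Si 116, Ca 171, In 142.
So from largest to smallest: Ca > Na > In > Si.

Ca > Na > In > Si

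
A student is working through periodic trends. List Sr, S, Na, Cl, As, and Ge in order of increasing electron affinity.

Sr < Na < As < Ge < S < Cl

Na is in period 3, group 1; S is in period 3, group 16; Cl is in period 3, group 17; Ge is in period 4, group 14; As is in period 4, group 15; Sr is in period 5, group 2.
EA tends to increase across a period and decrease down a group, though the pattern is less regular than for IE or radius.
Neither a single period nor a single group — weigh both effects.
Na > Sr: the two effects oppose for this pair; the down-group effect wins (53 vs 5 kJ/mol).
As > Na: period and group pull opposite ways; the across-period shift dominates (78 vs 53 kJ/mol).
Ge > As: this pair runs against the simple trend — see the exception note.
S > Ge: relative to Ge, both the across-period and down-group shifts push S's electron affinity up.
Cl > S: Cl lies to the right of S in period 3, so the across-period effect alone puts Cl higher.
Note the exception: Ge has a higher electron affinity than As, contrary to the simple trend — adding an electron to As's half-filled 4p³ is unfavourable, so Ge (4p²) has the more exothermic EA.
Approximate values (kJ/mol): Na 53, S 200, Cl 349, Ge 119, As 78, Sr 5.
So from lowest to highest: Sr < Na < As < Ge < S < Cl.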